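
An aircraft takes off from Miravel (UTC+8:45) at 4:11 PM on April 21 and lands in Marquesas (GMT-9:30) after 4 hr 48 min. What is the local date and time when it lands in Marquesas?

2:44 AM on Apr 21

Convert departure to UTC: 4:11 PM − 8:45 = 7:26 AM UTC on Apr 21.
Add 4 hours and 48 minutes travel time → 12:14 PM UTC.
Marquesas is UTC−9:30, so local arrival = 12:14 PM − 9:30 = 2:44 AM on Apr 21.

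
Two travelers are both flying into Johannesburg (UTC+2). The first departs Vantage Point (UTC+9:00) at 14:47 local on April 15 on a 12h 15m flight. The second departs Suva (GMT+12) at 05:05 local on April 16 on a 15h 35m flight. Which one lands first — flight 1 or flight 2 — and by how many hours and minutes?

the first, by 14 hours 38 minutes

Flight 1 in UTC: 14:47 − 9:00 = 05:47 on Apr 15.
+12 hours 15 minutes → arrive 18:02 UTC on Apr 15.
Flight 2 in UTC: 05:05 − 12:00 = 17:05 on Apr 15.
+15 hours 35 minutes → arrive 08:40 UTC on Apr 16.
Flight 1 lands earlier by 14 hours 38 minutes.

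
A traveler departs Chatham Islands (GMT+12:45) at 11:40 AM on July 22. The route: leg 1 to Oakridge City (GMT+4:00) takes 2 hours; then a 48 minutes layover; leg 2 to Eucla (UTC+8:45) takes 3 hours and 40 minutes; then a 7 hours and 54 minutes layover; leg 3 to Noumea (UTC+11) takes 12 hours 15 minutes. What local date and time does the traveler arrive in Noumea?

12:32 PM on July 23

Convert departure to UTC: 11:40 AM − 12:45 = 10:55 PM UTC on Jul 21.
Add 2 hours leg 1 → 12:55 AM UTC (Jul 22).
Add 48 minutes layover in Oakridge City → 1:43 AM UTC.
Add 3 hours and 40 minutes leg 2 → 5:23 AM UTC.
Add 7 hours and 54 minutes layover in Eucla → 1:17 PM UTC.
Add 12 hours and 15 minutes leg 3 → 1:32 AM UTC (Jul 23).
Noumea is UTC+11:00, so local arrival = 1:32 AM + 11:00 = 12:32 PM on Jul 23.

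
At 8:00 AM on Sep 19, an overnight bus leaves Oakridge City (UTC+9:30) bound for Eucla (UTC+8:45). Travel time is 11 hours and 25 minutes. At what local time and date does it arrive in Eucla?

Convert departure to UTC: 8:00 AM − 9:30 = 10:30 PM UTC on Sep 18.
Add 11 hours 25 minutes travel time → 9:55 AM UTC (Sep 19).
Eucla is UTC+8:45, so local arrival = 9:55 AM + 8:45 = 6:40 PM on Sep 19.

6:40 PM on Sep 19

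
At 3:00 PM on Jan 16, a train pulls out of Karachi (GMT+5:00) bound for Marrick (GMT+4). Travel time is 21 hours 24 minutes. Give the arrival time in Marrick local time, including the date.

Convert departure to UTC: 3:00 PM − 5:00 = 10:00 AM UTC on Jan 16.
Add 21 hours 24 minutes travel time → 7:24 AM UTC (Jan 17).
Marrick is UTC+4:00, so local arrival = 7:24 AM + 4:00 = 11:24 AM on Jan 17.

11:24 AM on Jan 17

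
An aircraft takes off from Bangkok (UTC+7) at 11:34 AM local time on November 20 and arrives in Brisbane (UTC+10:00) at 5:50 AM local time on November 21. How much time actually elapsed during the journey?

15 hours 16 minutes

Departure in UTC: 11:34 AM − 7:00 = 4:34 AM on Nov 20.
Arrival in UTC: 5:50 AM − 10:00 = 7:50 PM on Nov 20.
Elapsed = 7:50 PM − 4:34 AM = 15 hours 16 minutes.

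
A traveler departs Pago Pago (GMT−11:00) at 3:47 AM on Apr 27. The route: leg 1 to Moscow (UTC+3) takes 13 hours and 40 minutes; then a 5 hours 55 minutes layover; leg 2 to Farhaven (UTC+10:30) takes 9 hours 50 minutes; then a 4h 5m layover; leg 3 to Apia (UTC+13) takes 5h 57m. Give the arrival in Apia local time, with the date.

Convert departure to UTC: 3:47 AM + 11:00 = 2:47 PM UTC on Apr 27.
Add 13 hours and 40 minutes leg 1 → 4:27 AM UTC (Apr 28).
Add 5 hours 55 minutes layover in Moscow → 10:22 AM UTC.
Add 9 hours 50 minutes leg 2 → 8:12 PM UTC.
Add 4 hours 5 minutes layover in Farhaven → 12:17 AM UTC (Apr 29).
Add 5 hours 57 minutes leg 3 → 6:14 AM UTC.
Apia is UTC+13:00, so local arrival = 6:14 AM + 13:00 = 7:14 PM on Apr 29.

7:14 PM on April 29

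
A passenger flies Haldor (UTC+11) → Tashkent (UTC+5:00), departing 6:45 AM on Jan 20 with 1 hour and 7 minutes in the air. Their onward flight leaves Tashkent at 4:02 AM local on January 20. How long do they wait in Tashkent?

2 hours 10 minutes

Convert departure to UTC: 6:45 AM − 11:00 = 7:45 PM UTC on Jan 19.
Add 1 hour and 7 minutes flight time → 8:52 PM UTC.
Tashkent is UTC+5:00, so local arrival = 8:52 PM + 5:00 = 1:52 AM on Jan 20.
Layover = 4:02 AM − 1:52 AM = 2 hours 10 minutes.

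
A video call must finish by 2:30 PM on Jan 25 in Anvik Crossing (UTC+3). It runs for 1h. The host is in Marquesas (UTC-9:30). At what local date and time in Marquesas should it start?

1:00 AM on January 25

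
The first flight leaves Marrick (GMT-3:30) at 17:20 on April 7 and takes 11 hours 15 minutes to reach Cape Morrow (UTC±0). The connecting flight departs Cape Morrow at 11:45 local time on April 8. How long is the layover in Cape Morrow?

Convert departure to UTC: 17:20 + 3:30 = 20:50 UTC on Apr 7.
Add 11 hours 15 minutes flight time → 08:05 UTC (Apr 8).
Cape Morrow is UTC+0, so local arrival is the same: 08:05 on Apr 8.
Layover = 11:45 − 08:05 = 3 hours 40 minutes.

3 hours 40 minutes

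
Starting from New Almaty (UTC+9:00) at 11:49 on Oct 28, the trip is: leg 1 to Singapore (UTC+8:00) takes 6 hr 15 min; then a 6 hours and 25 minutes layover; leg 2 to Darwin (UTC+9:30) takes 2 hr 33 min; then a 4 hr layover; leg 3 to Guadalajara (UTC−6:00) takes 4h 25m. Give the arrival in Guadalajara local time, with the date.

20:27 on Oct 28

Convert departure to UTC: 11:49 − 9:00 = 02:49 UTC on Oct 28.
Add 6 hours and 15 minutes leg 1 → 09:04 UTC.
Add 6 hours and 25 minutes layover in Singapore → 15:29 UTC.
Add 2 hours and 33 minutes leg 2 → 18:02 UTC.
Add 4 hours layover in Darwin → 22:02 UTC.
Add 4 hours and 25 minutes leg 3 → 02:27 UTC (Oct 29).
Guadalajara is UTC−6:00, so local arrival = 02:27 − 6:00 = 20:27 on Oct 28.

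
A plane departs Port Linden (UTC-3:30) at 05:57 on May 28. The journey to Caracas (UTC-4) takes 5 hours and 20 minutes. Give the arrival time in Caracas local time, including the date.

10:47 on May 28

Convert departure to UTC: 05:57 + 3:30 = 09:27 UTC on May 28.
Add 5 hours 20 minutes travel time → 14:47 UTC.
Caracas is UTC−4:00, so local arrival = 14:47 − 4:00 = 10:47 on May 28.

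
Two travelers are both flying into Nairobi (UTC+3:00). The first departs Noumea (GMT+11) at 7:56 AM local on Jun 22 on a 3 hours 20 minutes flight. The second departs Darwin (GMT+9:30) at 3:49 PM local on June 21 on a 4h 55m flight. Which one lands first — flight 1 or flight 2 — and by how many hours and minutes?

the second, by 13 hours 2 minutes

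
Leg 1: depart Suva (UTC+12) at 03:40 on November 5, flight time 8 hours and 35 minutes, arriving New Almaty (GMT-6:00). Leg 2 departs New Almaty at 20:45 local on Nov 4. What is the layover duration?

2 hours 30 minutes

Convert departure to UTC: 03:40 − 12:00 = 15:40 UTC on Nov 4.
Add 8 hours and 35 minutes flight time → 00:15 UTC (Nov 5).
New Almaty is UTC−6:00, so local arrival = 00:15 − 6:00 = 18:15 on Nov 4.
Layover = 20:45 − 18:15 = 2 hours 30 minutes.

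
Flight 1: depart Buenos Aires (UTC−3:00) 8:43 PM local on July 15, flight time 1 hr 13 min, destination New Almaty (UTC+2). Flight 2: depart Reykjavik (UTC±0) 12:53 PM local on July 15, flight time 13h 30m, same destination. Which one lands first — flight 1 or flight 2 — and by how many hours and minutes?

the first, by 1 hour 27 minutes

Flight 1 in UTC: 8:43 PM + 3:00 = 11:43 PM on Jul 15.
+1 hour 13 minutes → arrive 12:56 AM UTC on Jul 16.
Flight 2 departs at 12:53 PM UTC (Jul 15).
+13 hours and 30 minutes → arrive 2:23 AM UTC on Jul 16.
Flight 1 lands earlier by 1 hour 27 minutes.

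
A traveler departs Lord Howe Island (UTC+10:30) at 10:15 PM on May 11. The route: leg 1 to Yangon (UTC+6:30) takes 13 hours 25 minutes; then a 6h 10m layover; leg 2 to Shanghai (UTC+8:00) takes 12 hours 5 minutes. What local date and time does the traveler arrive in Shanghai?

3:25 AM on May 13

Convert departure to UTC: 10:15 PM − 10:30 = 11:45 AM UTC on May 11.
Add 13 hours 25 minutes leg 1 → 1:10 AM UTC (May 12).
Add 6 hours 10 minutes layover in Yangon → 7:20 AM UTC.
Add 12 hours 5 minutes leg 2 → 7:25 PM UTC.
Shanghai is UTC+8:00, so local arrival = 7:25 PM + 8:00 = 3:25 AM on May 13.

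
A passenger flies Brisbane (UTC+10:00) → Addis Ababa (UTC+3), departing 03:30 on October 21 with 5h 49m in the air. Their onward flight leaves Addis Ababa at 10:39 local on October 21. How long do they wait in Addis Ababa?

8 hours 20 minutes

Convert departure to UTC: 03:30 − 10:00 = 17:30 UTC on Oct 20.
Add 5 hours 49 minutes flight time → 23:19 UTC.
Addis Ababa is UTC+3:00, so local arrival = 23:19 + 3:00 = 02:19 on Oct 21.
Layover = 10:39 − 02:19 = 8 hours 20 minutes.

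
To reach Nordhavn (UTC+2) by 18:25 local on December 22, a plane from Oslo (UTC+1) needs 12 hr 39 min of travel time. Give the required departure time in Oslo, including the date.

Target arrival in UTC: 18:25 − 2:00 = 16:25 on Dec 22.
Subtract 12 hours and 39 minutes → departure 03:46 UTC on Dec 22.
Oslo is UTC+1:00: 03:46 + 1:00 = 04:46 on Dec 22.

04:46 on December 22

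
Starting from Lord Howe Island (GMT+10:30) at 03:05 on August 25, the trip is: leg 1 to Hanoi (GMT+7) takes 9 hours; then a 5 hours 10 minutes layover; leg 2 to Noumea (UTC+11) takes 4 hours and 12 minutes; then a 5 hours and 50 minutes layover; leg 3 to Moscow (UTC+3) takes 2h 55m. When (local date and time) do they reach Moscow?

22:42 on Aug 25

Convert departure to UTC: 03:05 − 10:30 = 16:35 UTC on Aug 24.
Add 9 hours leg 1 → 01:35 UTC (Aug 25).
Add 5 hours and 10 minutes layover in Hanoi → 06:45 UTC.
Add 4 hours 12 minutes leg 2 → 10:57 UTC.
Add 5 hours 50 minutes layover in Noumea → 16:47 UTC.
Add 2 hours 55 minutes leg 3 → 19:42 UTC.
Moscow is UTC+3:00, so local arrival = 19:42 + 3:00 = 22:42 on Aug 25.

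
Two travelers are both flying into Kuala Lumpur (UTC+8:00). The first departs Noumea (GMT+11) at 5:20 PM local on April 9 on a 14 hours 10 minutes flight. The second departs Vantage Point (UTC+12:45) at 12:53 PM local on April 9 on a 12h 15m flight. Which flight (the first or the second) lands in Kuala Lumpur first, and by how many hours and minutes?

the second, by 8 hours 7 minutes

Flight 1 in UTC: 5:20 PM − 11:00 = 6:20 AM on Apr 9.
+14 hours 10 minutes → arrive 8:30 PM UTC on Apr 9.
Flight 2 in UTC: 12:53 PM − 12:45 = 12:08 AM on Apr 9.
+12 hours 15 minutes → arrive 12:23 PM UTC on Apr 9.
Flight 2 lands earlier by 8 hours 7 minutes.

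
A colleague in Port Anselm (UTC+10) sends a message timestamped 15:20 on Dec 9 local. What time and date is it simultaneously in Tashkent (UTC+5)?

Tashkent is 5:00 behind Port Anselm.
Shift by the zone difference: 15:20 − 5:00 = 10:20 on Dec 9 in Tashkent.

10:20 on December 9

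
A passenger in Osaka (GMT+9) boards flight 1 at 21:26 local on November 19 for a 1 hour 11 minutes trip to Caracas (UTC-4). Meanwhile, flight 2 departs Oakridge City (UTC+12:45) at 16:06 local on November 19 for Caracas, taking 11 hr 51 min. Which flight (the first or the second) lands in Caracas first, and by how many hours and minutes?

Flight 1 in UTC: 21:26 − 9:00 = 12:26 on Nov 19.
+1 hour 11 minutes → arrive 13:37 UTC on Nov 19.
Flight 2 in UTC: 16:06 − 12:45 = 03:21 on Nov 19.
+11 hours and 51 minutes → arrive 15:12 UTC on Nov 19.
Flight 1 lands earlier by 1 hour 35 minutes.

the first, by 1 hour 35 minutes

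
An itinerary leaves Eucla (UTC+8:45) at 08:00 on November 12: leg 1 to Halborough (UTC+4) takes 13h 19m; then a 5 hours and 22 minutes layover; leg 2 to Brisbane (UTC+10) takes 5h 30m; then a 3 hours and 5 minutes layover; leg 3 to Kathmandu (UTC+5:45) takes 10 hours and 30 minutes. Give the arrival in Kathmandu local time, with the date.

18:46 on November 13

Convert departure to UTC: 08:00 − 8:45 = 23:15 UTC on Nov 11.
Add 13 hours 19 minutes leg 1 → 12:34 UTC (Nov 12).
Add 5 hours 22 minutes layover in Halborough → 17:56 UTC.
Add 5 hours and 30 minutes leg 2 → 23:26 UTC.
Add 3 hours 5 minutes layover in Brisbane → 02:31 UTC (Nov 13).
Add 10 hours 30 minutes leg 3 → 13:01 UTC.
Kathmandu is UTC+5:45, so local arrival = 13:01 + 5:45 = 18:46 on Nov 13.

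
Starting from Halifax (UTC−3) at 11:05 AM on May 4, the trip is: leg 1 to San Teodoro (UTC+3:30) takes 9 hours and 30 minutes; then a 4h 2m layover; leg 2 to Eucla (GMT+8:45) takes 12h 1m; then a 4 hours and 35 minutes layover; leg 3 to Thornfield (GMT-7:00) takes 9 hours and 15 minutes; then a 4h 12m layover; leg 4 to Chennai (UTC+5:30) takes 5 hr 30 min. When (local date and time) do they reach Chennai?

8:40 PM on May 6

Convert departure to UTC: 11:05 AM + 3:00 = 2:05 PM UTC on May 4.
Add 9 hours and 30 minutes leg 1 → 11:35 PM UTC.
Add 4 hours 2 minutes layover in San Teodoro → 3:37 AM UTC (May 5).
Add 12 hours 1 minute leg 2 → 3:38 PM UTC.
Add 4 hours and 35 minutes layover in Eucla → 8:13 PM UTC.
Add 9 hours 15 minutes leg 3 → 5:28 AM UTC (May 6).
Add 4 hours 12 minutes layover in Thornfield → 9:40 AM UTC.
Add 5 hours and 30 minutes leg 4 → 3:10 PM UTC.
Chennai is UTC+5:30, so local arrival = 3:10 PM + 5:30 = 8:40 PM on May 6.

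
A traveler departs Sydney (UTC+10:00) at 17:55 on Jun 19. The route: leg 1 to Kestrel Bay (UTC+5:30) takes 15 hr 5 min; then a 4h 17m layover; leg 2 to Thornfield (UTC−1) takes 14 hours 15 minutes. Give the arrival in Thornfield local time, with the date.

16:32 on Jun 20

Convert departure to UTC: 17:55 − 10:00 = 07:55 UTC on Jun 19.
Add 15 hours and 5 minutes leg 1 → 23:00 UTC.
Add 4 hours 17 minutes layover in Kestrel Bay → 03:17 UTC (Jun 20).
Add 14 hours 15 minutes leg 2 → 17:32 UTC.
Thornfield is UTC−1:00, so local arrival = 17:32 − 1:00 = 16:32 on Jun 20.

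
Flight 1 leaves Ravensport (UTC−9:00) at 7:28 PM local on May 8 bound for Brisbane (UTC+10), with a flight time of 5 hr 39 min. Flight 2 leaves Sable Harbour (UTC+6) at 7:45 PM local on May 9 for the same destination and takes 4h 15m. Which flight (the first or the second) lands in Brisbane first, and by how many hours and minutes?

Flight 1 in UTC: 7:28 PM + 9:00 = 4:28 AM on May 9.
+5 hours and 39 minutes → arrive 10:07 AM UTC on May 9.
Flight 2 in UTC: 7:45 PM − 6:00 = 1:45 PM on May 9.
+4 hours 15 minutes → arrive 6:00 PM UTC on May 9.
Flight 1 lands earlier by 7 hours 53 minutes.

the first, by 7 hours 53 minutes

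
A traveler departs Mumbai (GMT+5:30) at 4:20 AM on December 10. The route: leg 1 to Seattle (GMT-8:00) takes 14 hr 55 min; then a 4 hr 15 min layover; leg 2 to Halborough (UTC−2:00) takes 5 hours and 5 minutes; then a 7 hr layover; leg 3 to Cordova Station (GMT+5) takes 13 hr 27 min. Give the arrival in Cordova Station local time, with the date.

Convert departure to UTC: 4:20 AM − 5:30 = 10:50 PM UTC on Dec 9.
Add 14 hours and 55 minutes leg 1 → 1:45 PM UTC (Dec 10).
Add 4 hours and 15 minutes layover in Seattle → 6:00 PM UTC.
Add 5 hours 5 minutes leg 2 → 11:05 PM UTC.
Add 7 hours layover in Halborough → 6:05 AM UTC (Dec 11).
Add 13 hours and 27 minutes leg 3 → 7:32 PM UTC.
Cordova Station is UTC+5:00, so local arrival = 7:32 PM + 5:00 = 12:32 AM on Dec 12.

12:32 AM on December 12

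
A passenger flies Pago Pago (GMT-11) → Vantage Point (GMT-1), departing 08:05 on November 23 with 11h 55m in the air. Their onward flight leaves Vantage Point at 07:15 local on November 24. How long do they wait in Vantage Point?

Convert departure to UTC: 08:05 + 11:00 = 19:05 UTC on Nov 23.
Add 11 hours 55 minutes flight time → 07:00 UTC (Nov 24).
Vantage Point is UTC−1:00, so local arrival = 07:00 − 1:00 = 06:00 on Nov 24.
Layover = 07:15 − 06:00 = 1 hour 15 minutes.

1 hour 15 minutes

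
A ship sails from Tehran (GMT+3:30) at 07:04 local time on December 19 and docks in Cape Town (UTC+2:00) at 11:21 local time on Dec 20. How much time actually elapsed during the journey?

29 hours 47 minutes

Departure in UTC: 07:04 − 3:30 = 03:34 on Dec 19.
Arrival in UTC: 11:21 − 2:00 = 09:21 on Dec 20.
Elapsed = 09:21 − 03:34 (+1 day) = 29 hours 47 minutes.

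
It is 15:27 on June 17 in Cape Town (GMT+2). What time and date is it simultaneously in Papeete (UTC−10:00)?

03:27 on June 17

Papeete is 12:00 behind Cape Town.
Shift by the zone difference: 15:27 − 12:00 = 03:27 on Jun 17 in Papeete.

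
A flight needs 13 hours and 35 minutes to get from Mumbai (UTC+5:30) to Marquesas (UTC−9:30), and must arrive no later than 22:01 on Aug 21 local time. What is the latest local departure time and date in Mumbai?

23:26 on Aug 21

Target arrival in UTC: 22:01 + 9:30 = 07:31 on Aug 22.
Subtract 13 hours 35 minutes → departure 17:56 UTC on Aug 21.
Mumbai is UTC+5:30: 17:56 + 5:30 = 23:26 on Aug 21.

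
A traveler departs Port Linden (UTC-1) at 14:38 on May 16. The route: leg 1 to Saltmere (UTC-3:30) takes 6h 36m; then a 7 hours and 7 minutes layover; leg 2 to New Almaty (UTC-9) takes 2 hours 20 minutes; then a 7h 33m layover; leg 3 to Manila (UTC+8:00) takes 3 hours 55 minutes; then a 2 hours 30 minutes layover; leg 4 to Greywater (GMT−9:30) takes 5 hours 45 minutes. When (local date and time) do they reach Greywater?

Convert departure to UTC: 14:38 + 1:00 = 15:38 UTC on May 16.
Add 6 hours 36 minutes leg 1 → 22:14 UTC.
Add 7 hours 7 minutes layover in Saltmere → 05:21 UTC (May 17).
Add 2 hours 20 minutes leg 2 → 07:41 UTC.
Add 7 hours 33 minutes layover in New Almaty → 15:14 UTC.
Add 3 hours and 55 minutes leg 3 → 19:09 UTC.
Add 2 hours 30 minutes layover in Manila → 21:39 UTC.
Add 5 hours and 45 minutes leg 4 → 03:24 UTC (May 18).
Greywater is UTC−9:30, so local arrival = 03:24 − 9:30 = 17:54 on May 17.

17:54 on May 17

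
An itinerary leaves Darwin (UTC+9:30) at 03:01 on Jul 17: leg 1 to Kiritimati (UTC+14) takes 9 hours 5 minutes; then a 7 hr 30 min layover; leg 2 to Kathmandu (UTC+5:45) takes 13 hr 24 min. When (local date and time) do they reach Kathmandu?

Convert departure to UTC: 03:01 − 9:30 = 17:31 UTC on Jul 16.
Add 9 hours 5 minutes leg 1 → 02:36 UTC (Jul 17).
Add 7 hours and 30 minutes layover in Kiritimati → 10:06 UTC.
Add 13 hours 24 minutes leg 2 → 23:30 UTC.
Kathmandu is UTC+5:45, so local arrival = 23:30 + 5:45 = 05:15 on Jul 18.

05:15 on Jul 18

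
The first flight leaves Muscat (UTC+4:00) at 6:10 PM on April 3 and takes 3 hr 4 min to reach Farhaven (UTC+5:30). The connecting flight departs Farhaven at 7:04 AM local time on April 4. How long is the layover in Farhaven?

8 hours 20 minutes

Convert departure to UTC: 6:10 PM − 4:00 = 2:10 PM UTC on Apr 3.
Add 3 hours 4 minutes flight time → 5:14 PM UTC.
Farhaven is UTC+5:30, so local arrival = 5:14 PM + 5:30 = 10:44 PM on Apr 3.
Layover = 7:04 AM − 10:44 PM (+1 day) = 8 hours 20 minutes.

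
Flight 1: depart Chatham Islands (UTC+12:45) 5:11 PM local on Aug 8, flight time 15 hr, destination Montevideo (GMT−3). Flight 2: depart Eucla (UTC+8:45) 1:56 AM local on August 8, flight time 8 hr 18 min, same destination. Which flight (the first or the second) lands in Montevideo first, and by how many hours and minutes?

the second, by 17 hours 57 minutes

Flight 1 in UTC: 5:11 PM − 12:45 = 4:26 AM on Aug 8.
+15 hours → arrive 7:26 PM UTC on Aug 8.
Flight 2 in UTC: 1:56 AM − 8:45 = 5:11 PM on Aug 7.
+8 hours and 18 minutes → arrive 1:29 AM UTC on Aug 8.
Flight 2 lands earlier by 17 hours 57 minutes.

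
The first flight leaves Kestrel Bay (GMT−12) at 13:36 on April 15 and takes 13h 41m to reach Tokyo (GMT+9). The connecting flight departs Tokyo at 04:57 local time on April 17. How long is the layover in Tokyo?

4 hours 40 minutes

Convert departure to UTC: 13:36 + 12:00 = 01:36 UTC on Apr 16.
Add 13 hours and 41 minutes flight time → 15:17 UTC.
Tokyo is UTC+9:00, so local arrival = 15:17 + 9:00 = 00:17 on Apr 17.
Layover = 04:57 − 00:17 = 4 hours 40 minutes.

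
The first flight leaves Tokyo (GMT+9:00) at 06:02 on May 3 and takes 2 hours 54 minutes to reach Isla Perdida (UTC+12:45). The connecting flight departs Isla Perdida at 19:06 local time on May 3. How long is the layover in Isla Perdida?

6 hours 25 minutes

Convert departure to UTC: 06:02 − 9:00 = 21:02 UTC on May 2.
Add 2 hours 54 minutes flight time → 23:56 UTC.
Isla Perdida is UTC+12:45, so local arrival = 23:56 + 12:45 = 12:41 on May 3.
Layover = 19:06 − 12:41 = 6 hours 25 minutes.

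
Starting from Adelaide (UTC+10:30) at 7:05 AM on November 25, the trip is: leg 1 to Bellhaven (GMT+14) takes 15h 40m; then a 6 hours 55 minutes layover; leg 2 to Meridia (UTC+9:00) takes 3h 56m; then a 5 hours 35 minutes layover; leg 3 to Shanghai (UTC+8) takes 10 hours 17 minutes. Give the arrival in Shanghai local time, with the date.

10:58 PM on November 26

Convert departure to UTC: 7:05 AM − 10:30 = 8:35 PM UTC on Nov 24.
Add 15 hours and 40 minutes leg 1 → 12:15 PM UTC (Nov 25).
Add 6 hours 55 minutes layover in Bellhaven → 7:10 PM UTC.
Add 3 hours 56 minutes leg 2 → 11:06 PM UTC.
Add 5 hours and 35 minutes layover in Meridia → 4:41 AM UTC (Nov 26).
Add 10 hours 17 minutes leg 3 → 2:58 PM UTC.
Shanghai is UTC+8:00, so local arrival = 2:58 PM + 8:00 = 10:58 PM on Nov 26.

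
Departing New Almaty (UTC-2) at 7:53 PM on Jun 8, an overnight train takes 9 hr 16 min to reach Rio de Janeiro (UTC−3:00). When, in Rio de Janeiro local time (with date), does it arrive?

4:09 AM on June 9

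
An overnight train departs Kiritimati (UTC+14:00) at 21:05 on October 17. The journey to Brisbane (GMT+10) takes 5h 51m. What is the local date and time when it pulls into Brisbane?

22:56 on Oct 17

Convert departure to UTC: 21:05 − 14:00 = 07:05 UTC on Oct 17.
Add 5 hours 51 minutes travel time → 12:56 UTC.
Brisbane is UTC+10:00, so local arrival = 12:56 + 10:00 = 22:56 on Oct 17.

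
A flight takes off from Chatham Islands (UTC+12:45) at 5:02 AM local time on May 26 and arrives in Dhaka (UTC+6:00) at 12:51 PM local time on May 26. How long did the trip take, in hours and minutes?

14 hours 34 minutes

Departure in UTC: 5:02 AM − 12:45 = 4:17 PM on May 25.
Arrival in UTC: 12:51 PM − 6:00 = 6:51 AM on May 26.
Elapsed = 6:51 AM − 4:17 PM (+1 day) = 14 hours 34 minutes.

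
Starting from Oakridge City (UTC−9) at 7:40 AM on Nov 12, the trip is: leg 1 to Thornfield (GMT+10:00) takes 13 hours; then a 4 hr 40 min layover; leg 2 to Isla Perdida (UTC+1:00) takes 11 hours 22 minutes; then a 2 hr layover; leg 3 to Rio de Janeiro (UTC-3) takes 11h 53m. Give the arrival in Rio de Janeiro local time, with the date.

Convert departure to UTC: 7:40 AM + 9:00 = 4:40 PM UTC on Nov 12.
Add 13 hours leg 1 → 5:40 AM UTC (Nov 13).
Add 4 hours 40 minutes layover in Thornfield → 10:20 AM UTC.
Add 11 hours and 22 minutes leg 2 → 9:42 PM UTC.
Add 2 hours layover in Isla Perdida → 11:42 PM UTC.
Add 11 hours and 53 minutes leg 3 → 11:35 AM UTC (Nov 14).
Rio de Janeiro is UTC−3:00, so local arrival = 11:35 AM − 3:00 = 8:35 AM on Nov 14.

8:35 AM on Nov 14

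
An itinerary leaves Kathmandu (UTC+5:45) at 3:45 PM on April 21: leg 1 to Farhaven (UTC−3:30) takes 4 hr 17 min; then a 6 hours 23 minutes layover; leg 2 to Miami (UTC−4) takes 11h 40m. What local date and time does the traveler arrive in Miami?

Convert departure to UTC: 3:45 PM − 5:45 = 10:00 AM UTC on Apr 21.
Add 4 hours and 17 minutes leg 1 → 2:17 PM UTC.
Add 6 hours 23 minutes layover in Farhaven → 8:40 PM UTC.
Add 11 hours 40 minutes leg 2 → 8:20 AM UTC (Apr 22).
Miami is UTC−4:00, so local arrival = 8:20 AM − 4:00 = 4:20 AM on Apr 22.

4:20 AM on Apr 22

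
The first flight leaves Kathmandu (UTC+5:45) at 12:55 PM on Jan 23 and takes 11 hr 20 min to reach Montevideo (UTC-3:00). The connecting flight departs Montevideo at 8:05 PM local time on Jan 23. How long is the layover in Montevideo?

4 hours 35 minutes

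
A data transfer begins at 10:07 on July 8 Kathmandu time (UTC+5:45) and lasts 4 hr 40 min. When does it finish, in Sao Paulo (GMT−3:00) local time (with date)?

06:02 on July 8

Convert start to UTC: 10:07 − 5:45 = 04:22 UTC on Jul 8.
Add 4 hours and 40 minutes duration → 09:02 UTC.
Sao Paulo is UTC−3:00, so local end time = 09:02 − 3:00 = 06:02 on Jul 8.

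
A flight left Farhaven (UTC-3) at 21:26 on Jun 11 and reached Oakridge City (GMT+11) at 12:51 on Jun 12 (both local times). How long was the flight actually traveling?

1 hour 25 minutes

Departure in UTC: 21:26 + 3:00 = 00:26 on Jun 12.
Arrival in UTC: 12:51 − 11:00 = 01:51 on Jun 12.
Elapsed = 01:51 − 00:26 = 1 hour 25 minutes.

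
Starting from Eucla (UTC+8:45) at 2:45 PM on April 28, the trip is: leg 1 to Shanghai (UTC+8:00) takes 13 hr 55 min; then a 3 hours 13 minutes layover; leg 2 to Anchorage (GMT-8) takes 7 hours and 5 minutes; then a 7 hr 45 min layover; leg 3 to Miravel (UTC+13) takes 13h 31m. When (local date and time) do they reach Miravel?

Convert departure to UTC: 2:45 PM − 8:45 = 6:00 AM UTC on Apr 28.
Add 13 hours 55 minutes leg 1 → 7:55 PM UTC.
Add 3 hours 13 minutes layover in Shanghai → 11:08 PM UTC.
Add 7 hours 5 minutes leg 2 → 6:13 AM UTC (Apr 29).
Add 7 hours 45 minutes layover in Anchorage → 1:58 PM UTC.
Add 13 hours 31 minutes leg 3 → 3:29 AM UTC (Apr 30).
Miravel is UTC+13:00, so local arrival = 3:29 AM + 13:00 = 4:29 PM on Apr 30.

4:29 PM on April 30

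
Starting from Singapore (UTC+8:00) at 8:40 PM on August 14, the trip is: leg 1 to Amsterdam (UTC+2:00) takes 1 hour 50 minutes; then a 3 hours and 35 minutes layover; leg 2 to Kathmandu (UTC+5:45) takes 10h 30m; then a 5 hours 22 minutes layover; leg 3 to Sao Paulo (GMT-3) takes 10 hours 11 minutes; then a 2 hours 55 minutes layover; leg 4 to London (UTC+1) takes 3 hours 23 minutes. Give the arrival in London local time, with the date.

3:26 AM on Aug 16

Convert departure to UTC: 8:40 PM − 8:00 = 12:40 PM UTC on Aug 14.
Add 1 hour and 50 minutes leg 1 → 2:30 PM UTC.
Add 3 hours and 35 minutes layover in Amsterdam → 6:05 PM UTC.
Add 10 hours 30 minutes leg 2 → 4:35 AM UTC (Aug 15).
Add 5 hours and 22 minutes layover in Kathmandu → 9:57 AM UTC.
Add 10 hours and 11 minutes leg 3 → 8:08 PM UTC.
Add 2 hours and 55 minutes layover in Sao Paulo → 11:03 PM UTC.
Add 3 hours 23 minutes leg 4 → 2:26 AM UTC (Aug 16).
London is UTC+1:00, so local arrival = 2:26 AM + 1:00 = 3:26 AM on Aug 16.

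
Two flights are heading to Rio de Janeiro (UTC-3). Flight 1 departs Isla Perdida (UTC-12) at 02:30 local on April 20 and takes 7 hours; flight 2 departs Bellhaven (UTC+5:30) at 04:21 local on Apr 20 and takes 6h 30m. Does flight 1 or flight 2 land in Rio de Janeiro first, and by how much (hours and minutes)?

the second, by 16 hours 9 minutes

Flight 1 in UTC: 02:30 + 12:00 = 14:30 on Apr 20.
+7 hours → arrive 21:30 UTC on Apr 20.
Flight 2 in UTC: 04:21 − 5:30 = 22:51 on Apr 19.
+6 hours 30 minutes → arrive 05:21 UTC on Apr 20.
Flight 2 lands earlier by 16 hours 9 minutes.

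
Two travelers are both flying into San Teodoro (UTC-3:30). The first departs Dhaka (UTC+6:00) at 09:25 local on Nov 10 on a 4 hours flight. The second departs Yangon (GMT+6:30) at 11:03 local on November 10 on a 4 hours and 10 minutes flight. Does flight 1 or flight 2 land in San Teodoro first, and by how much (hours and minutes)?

the first, by 1 hour 18 minutes

Flight 1 in UTC: 09:25 − 6:00 = 03:25 on Nov 10.
+4 hours → arrive 07:25 UTC on Nov 10.
Flight 2 in UTC: 11:03 − 6:30 = 04:33 on Nov 10.
+4 hours 10 minutes → arrive 08:43 UTC on Nov 10.
Flight 1 lands earlier by 1 hour 18 minutes.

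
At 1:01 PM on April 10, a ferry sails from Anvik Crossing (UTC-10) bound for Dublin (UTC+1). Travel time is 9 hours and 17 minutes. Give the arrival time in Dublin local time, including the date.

9:18 AM on Apr 11

Convert departure to UTC: 1:01 PM + 10:00 = 11:01 PM UTC on Apr 10.
Add 9 hours 17 minutes travel time → 8:18 AM UTC (Apr 11).
Dublin is UTC+1:00, so local arrival = 8:18 AM + 1:00 = 9:18 AM on Apr 11.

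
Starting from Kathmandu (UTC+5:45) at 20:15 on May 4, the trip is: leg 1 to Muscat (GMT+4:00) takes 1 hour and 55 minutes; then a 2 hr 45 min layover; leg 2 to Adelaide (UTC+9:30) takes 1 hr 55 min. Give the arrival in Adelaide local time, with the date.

06:35 on May 5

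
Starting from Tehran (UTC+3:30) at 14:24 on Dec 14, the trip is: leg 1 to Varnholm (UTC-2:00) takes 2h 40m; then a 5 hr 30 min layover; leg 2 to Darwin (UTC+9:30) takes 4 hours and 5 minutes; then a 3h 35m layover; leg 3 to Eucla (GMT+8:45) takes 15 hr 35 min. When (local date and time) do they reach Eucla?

03:04 on December 16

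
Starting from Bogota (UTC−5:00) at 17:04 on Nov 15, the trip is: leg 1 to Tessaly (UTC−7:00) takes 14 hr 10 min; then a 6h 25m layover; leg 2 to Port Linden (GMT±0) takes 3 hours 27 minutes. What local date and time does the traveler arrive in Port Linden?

22:06 on Nov 16

Convert departure to UTC: 17:04 + 5:00 = 22:04 UTC on Nov 15.
Add 14 hours 10 minutes leg 1 → 12:14 UTC (Nov 16).
Add 6 hours 25 minutes layover in Tessaly → 18:39 UTC.
Add 3 hours 27 minutes leg 2 → 22:06 UTC.
Port Linden is UTC+0, so local arrival is the same: 22:06 on Nov 16.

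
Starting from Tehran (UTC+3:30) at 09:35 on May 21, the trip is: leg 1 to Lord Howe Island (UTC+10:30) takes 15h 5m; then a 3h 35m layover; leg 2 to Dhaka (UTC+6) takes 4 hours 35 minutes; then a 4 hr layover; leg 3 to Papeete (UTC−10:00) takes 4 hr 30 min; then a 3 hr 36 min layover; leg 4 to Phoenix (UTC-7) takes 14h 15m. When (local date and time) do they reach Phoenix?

Convert departure to UTC: 09:35 − 3:30 = 06:05 UTC on May 21.
Add 15 hours 5 minutes leg 1 → 21:10 UTC.
Add 3 hours and 35 minutes layover in Lord Howe Island → 00:45 UTC (May 22).
Add 4 hours and 35 minutes leg 2 → 05:20 UTC.
Add 4 hours layover in Dhaka → 09:20 UTC.
Add 4 hours and 30 minutes leg 3 → 13:50 UTC.
Add 3 hours and 36 minutes layover in Papeete → 17:26 UTC.
Add 14 hours 15 minutes leg 4 → 07:41 UTC (May 23).
Phoenix is UTC−7:00, so local arrival = 07:41 − 7:00 = 00:41 on May 23.

00:41 on May 23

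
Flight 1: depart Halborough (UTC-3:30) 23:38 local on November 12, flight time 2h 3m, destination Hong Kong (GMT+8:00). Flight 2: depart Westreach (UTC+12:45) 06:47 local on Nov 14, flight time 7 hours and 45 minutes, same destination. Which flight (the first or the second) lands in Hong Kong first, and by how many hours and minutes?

Flight 1 in UTC: 23:38 + 3:30 = 03:08 on Nov 13.
+2 hours 3 minutes → arrive 05:11 UTC on Nov 13.
Flight 2 in UTC: 06:47 − 12:45 = 18:02 on Nov 13.
+7 hours and 45 minutes → arrive 01:47 UTC on Nov 14.
Flight 1 lands earlier by 20 hours 36 minutes.

the first, by 20 hours 36 minutes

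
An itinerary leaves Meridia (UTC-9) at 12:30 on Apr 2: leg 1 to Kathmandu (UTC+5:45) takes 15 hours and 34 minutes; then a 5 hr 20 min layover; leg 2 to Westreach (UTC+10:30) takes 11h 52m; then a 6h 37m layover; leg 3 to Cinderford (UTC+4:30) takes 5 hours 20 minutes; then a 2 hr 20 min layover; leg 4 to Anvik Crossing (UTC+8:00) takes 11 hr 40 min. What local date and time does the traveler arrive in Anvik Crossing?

16:13 on April 5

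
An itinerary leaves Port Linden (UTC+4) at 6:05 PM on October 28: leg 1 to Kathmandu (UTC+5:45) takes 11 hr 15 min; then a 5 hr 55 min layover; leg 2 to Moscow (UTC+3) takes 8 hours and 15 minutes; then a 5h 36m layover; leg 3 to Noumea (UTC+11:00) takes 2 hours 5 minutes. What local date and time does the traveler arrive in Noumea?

10:11 AM on October 30

Convert departure to UTC: 6:05 PM − 4:00 = 2:05 PM UTC on Oct 28.
Add 11 hours and 15 minutes leg 1 → 1:20 AM UTC (Oct 29).
Add 5 hours 55 minutes layover in Kathmandu → 7:15 AM UTC.
Add 8 hours 15 minutes leg 2 → 3:30 PM UTC.
Add 5 hours 36 minutes layover in Moscow → 9:06 PM UTC.
Add 2 hours and 5 minutes leg 3 → 11:11 PM UTC.
Noumea is UTC+11:00, so local arrival = 11:11 PM + 11:00 = 10:11 AM on Oct 30.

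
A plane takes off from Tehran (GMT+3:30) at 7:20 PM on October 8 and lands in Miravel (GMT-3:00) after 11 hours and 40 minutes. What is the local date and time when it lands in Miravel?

Convert departure to UTC: 7:20 PM − 3:30 = 3:50 PM UTC on Oct 8.
Add 11 hours 40 minutes travel time → 3:30 AM UTC (Oct 9).
Miravel is UTC−3:00, so local arrival = 3:30 AM − 3:00 = 12:30 AM on Oct 9.

12:30 AM on Oct 9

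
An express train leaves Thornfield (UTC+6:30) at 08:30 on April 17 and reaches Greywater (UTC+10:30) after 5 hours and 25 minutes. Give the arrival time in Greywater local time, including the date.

Greywater is 4:00 ahead of Thornfield.
After 5 hours 25 minutes it is 13:55 in Thornfield.
Shift by the zone difference: 13:55 + 4:00 = 17:55 on Apr 17 in Greywater.

17:55 on April 17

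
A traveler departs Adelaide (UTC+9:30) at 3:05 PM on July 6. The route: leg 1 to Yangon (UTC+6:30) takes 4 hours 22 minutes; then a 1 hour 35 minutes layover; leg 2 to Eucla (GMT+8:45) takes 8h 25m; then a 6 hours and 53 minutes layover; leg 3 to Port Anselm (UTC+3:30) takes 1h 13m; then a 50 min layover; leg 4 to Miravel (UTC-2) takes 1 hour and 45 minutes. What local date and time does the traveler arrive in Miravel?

Convert departure to UTC: 3:05 PM − 9:30 = 5:35 AM UTC on Jul 6.
Add 4 hours 22 minutes leg 1 → 9:57 AM UTC.
Add 1 hour 35 minutes layover in Yangon → 11:32 AM UTC.
Add 8 hours 25 minutes leg 2 → 7:57 PM UTC.
Add 6 hours 53 minutes layover in Eucla → 2:50 AM UTC (Jul 7).
Add 1 hour 13 minutes leg 3 → 4:03 AM UTC.
Add 50 minutes layover in Port Anselm → 4:53 AM UTC.
Add 1 hour 45 minutes leg 4 → 6:38 AM UTC.
Miravel is UTC−2:00, so local arrival = 6:38 AM − 2:00 = 4:38 AM on Jul 7.

4:38 AM on Jul 7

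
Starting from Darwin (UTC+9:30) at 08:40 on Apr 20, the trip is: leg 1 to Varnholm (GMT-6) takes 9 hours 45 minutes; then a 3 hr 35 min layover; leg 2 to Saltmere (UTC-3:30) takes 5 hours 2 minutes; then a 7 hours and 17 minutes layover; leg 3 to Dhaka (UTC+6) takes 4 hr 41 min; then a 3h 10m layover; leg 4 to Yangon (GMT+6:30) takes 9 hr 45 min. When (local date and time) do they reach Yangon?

00:55 on Apr 22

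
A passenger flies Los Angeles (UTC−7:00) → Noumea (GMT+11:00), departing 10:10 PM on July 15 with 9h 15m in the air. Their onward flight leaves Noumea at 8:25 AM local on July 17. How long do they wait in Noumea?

7 hours

Convert departure to UTC: 10:10 PM + 7:00 = 5:10 AM UTC on Jul 16.
Add 9 hours and 15 minutes flight time → 2:25 PM UTC.
Noumea is UTC+11:00, so local arrival = 2:25 PM + 11:00 = 1:25 AM on Jul 17.
Layover = 8:25 AM − 1:25 AM = 7 hours.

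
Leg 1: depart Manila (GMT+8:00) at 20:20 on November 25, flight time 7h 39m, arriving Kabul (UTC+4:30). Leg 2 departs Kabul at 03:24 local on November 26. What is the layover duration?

Convert departure to UTC: 20:20 − 8:00 = 12:20 UTC on Nov 25.
Add 7 hours and 39 minutes flight time → 19:59 UTC.
Kabul is UTC+4:30, so local arrival = 19:59 + 4:30 = 00:29 on Nov 26.
Layover = 03:24 − 00:29 = 2 hours 55 minutes.

2 hours 55 minutes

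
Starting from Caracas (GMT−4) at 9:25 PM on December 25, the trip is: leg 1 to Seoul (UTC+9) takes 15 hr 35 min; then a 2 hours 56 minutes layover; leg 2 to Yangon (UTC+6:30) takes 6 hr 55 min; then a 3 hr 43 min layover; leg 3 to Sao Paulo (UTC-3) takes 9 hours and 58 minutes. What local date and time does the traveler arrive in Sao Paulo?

Convert departure to UTC: 9:25 PM + 4:00 = 1:25 AM UTC on Dec 26.
Add 15 hours 35 minutes leg 1 → 5:00 PM UTC.
Add 2 hours 56 minutes layover in Seoul → 7:56 PM UTC.
Add 6 hours 55 minutes leg 2 → 2:51 AM UTC (Dec 27).
Add 3 hours 43 minutes layover in Yangon → 6:34 AM UTC.
Add 9 hours and 58 minutes leg 3 → 4:32 PM UTC.
Sao Paulo is UTC−3:00, so local arrival = 4:32 PM − 3:00 = 1:32 PM on Dec 27.

1:32 PM on December 27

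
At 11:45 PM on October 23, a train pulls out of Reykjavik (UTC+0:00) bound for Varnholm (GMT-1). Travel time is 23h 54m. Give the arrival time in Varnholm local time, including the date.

10:39 PM on Oct 24

Reykjavik is at UTC+0, so departure is already 11:45 PM UTC on Oct 23.
Add 23 hours 54 minutes travel time → 11:39 PM UTC (Oct 24).
Varnholm is UTC−1:00, so local arrival = 11:39 PM − 1:00 = 10:39 PM on Oct 24.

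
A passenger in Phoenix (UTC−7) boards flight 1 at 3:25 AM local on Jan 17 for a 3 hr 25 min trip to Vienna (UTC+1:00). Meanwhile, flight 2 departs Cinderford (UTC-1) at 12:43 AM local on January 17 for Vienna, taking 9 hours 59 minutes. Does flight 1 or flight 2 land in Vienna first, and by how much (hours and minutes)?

Flight 1 in UTC: 3:25 AM + 7:00 = 10:25 AM on Jan 17.
+3 hours and 25 minutes → arrive 1:50 PM UTC on Jan 17.
Flight 2 in UTC: 12:43 AM + 1:00 = 1:43 AM on Jan 17.
+9 hours 59 minutes → arrive 11:42 AM UTC on Jan 17.
Flight 2 lands earlier by 2 hours 8 minutes.

the second, by 2 hours 8 minutes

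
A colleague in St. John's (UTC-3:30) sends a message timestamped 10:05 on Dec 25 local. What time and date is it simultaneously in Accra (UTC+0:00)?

Accra is 3:30 ahead of St. John's.
Shift by the zone difference: 10:05 + 3:30 = 13:35 on Dec 25 in Accra.

13:35 on December 25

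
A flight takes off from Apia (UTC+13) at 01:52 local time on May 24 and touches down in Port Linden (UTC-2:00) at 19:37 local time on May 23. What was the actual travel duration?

8 hours 45 minutes

Port Linden is 15:00 behind Apia.
Clock-face elapsed time (ignoring zones) is −6 hours 15 minutes.
Actual elapsed = −6 hours 15 minutes + 15:00 = 8 hours 45 minutes.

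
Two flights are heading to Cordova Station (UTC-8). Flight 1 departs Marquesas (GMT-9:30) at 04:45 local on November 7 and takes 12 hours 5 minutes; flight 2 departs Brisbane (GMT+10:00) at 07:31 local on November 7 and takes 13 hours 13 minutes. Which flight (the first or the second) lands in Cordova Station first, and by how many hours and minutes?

Flight 1 in UTC: 04:45 + 9:30 = 14:15 on Nov 7.
+12 hours and 5 minutes → arrive 02:20 UTC on Nov 8.
Flight 2 in UTC: 07:31 − 10:00 = 21:31 on Nov 6.
+13 hours and 13 minutes → arrive 10:44 UTC on Nov 7.
Flight 2 lands earlier by 15 hours 36 minutes.

the second, by 15 hours 36 minutes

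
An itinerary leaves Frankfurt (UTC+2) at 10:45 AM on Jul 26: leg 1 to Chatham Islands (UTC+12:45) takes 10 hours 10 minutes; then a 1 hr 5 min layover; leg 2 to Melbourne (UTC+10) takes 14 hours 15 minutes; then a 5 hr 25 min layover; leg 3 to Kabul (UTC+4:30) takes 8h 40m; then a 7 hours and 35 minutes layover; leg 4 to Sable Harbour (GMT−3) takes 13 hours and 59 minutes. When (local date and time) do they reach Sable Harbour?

6:54 PM on Jul 28

Convert departure to UTC: 10:45 AM − 2:00 = 8:45 AM UTC on Jul 26.
Add 10 hours and 10 minutes leg 1 → 6:55 PM UTC.
Add 1 hour and 5 minutes layover in Chatham Islands → 8:00 PM UTC.
Add 14 hours and 15 minutes leg 2 → 10:15 AM UTC (Jul 27).
Add 5 hours and 25 minutes layover in Melbourne → 3:40 PM UTC.
Add 8 hours and 40 minutes leg 3 → 12:20 AM UTC (Jul 28).
Add 7 hours 35 minutes layover in Kabul → 7:55 AM UTC.
Add 13 hours and 59 minutes leg 4 → 9:54 PM UTC.
Sable Harbour is UTC−3:00, so local arrival = 9:54 PM − 3:00 = 6:54 PM on Jul 28.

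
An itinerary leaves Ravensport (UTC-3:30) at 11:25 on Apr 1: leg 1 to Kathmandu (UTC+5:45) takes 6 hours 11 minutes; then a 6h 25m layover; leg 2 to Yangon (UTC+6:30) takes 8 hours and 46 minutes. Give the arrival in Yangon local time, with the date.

18:47 on Apr 2

Convert departure to UTC: 11:25 + 3:30 = 14:55 UTC on Apr 1.
Add 6 hours 11 minutes leg 1 → 21:06 UTC.
Add 6 hours and 25 minutes layover in Kathmandu → 03:31 UTC (Apr 2).
Add 8 hours and 46 minutes leg 2 → 12:17 UTC.
Yangon is UTC+6:30, so local arrival = 12:17 + 6:30 = 18:47 on Apr 2.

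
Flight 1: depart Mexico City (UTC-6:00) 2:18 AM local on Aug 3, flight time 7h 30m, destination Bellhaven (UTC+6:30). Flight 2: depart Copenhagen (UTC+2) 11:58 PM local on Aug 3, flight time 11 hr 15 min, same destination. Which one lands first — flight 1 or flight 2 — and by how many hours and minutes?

the first, by 17 hours 25 minutes

Flight 1 in UTC: 2:18 AM + 6:00 = 8:18 AM on Aug 3.
+7 hours and 30 minutes → arrive 3:48 PM UTC on Aug 3.
Flight 2 in UTC: 11:58 PM − 2:00 = 9:58 PM on Aug 3.
+11 hours 15 minutes → arrive 9:13 AM UTC on Aug 4.
Flight 1 lands earlier by 17 hours 25 minutes.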